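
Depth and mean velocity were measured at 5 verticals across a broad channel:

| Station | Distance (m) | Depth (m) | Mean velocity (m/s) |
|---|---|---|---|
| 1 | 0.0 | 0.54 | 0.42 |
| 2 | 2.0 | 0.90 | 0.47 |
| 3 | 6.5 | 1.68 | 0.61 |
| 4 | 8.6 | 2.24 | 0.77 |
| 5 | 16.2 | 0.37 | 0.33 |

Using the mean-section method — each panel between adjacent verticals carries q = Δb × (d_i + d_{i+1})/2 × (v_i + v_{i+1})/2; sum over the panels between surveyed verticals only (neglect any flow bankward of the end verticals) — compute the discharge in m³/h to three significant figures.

43500 m³/h

Panel 1-2: Δb = 2 m, d̄ = (0.54+0.90)/2 = 0.72, v̄ = (0.42+0.47)/2 = 0.445 → q = 2×0.72×0.445 = 0.6408 m³/s
Panel 2-3: Δb = 4.5 m, d̄ = (0.90+1.68)/2 = 1.29, v̄ = (0.47+0.61)/2 = 0.54 → q = 4.5×1.29×0.54 = 3.135 m³/s
Panel 3-4: Δb = 2.1 m, d̄ = (1.68+2.24)/2 = 1.96, v̄ = (0.61+0.77)/2 = 0.69 → q = 2.1×1.96×0.69 = 2.840 m³/s
Panel 4-5: Δb = 7.6 m, d̄ = (2.24+0.37)/2 = 1.305, v̄ = (0.77+0.33)/2 = 0.55 → q = 7.6×1.305×0.55 = 5.455 m³/s
Q = Σ q = 12.07 m³/s
= 12.07 × 3600 = 43450 m³/h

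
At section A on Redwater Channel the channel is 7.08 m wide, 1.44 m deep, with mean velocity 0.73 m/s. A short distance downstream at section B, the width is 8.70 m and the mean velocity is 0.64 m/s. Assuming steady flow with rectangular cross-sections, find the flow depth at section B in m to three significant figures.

1.34 m

Q = A₁V₁ = (7.08×1.44) × 0.73 = 7.442 m³/s
d₂ = Q/(b₂ V₂) = 7.442/(8.70×0.64) = 1.337 m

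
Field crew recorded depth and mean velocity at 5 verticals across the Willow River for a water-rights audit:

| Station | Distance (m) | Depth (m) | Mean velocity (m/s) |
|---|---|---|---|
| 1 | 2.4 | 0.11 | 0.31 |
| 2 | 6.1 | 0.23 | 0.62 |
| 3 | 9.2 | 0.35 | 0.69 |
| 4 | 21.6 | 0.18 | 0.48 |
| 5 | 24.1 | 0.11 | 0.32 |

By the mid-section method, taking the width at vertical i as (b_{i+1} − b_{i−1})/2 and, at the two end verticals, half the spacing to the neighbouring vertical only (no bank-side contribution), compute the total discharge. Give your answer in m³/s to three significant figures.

3.11 m³/s

w_1 = (6.1 − 2.4)/2 = 1.85 m; q_1 = 0.31 × 0.11 × 1.85 = 0.06309 m³/s
w_2 = (9.2 − 2.4)/2 = 3.4 m; q_2 = 0.62 × 0.23 × 3.4 = 0.4848 m³/s
w_3 = (21.6 − 6.1)/2 = 7.75 m; q_3 = 0.69 × 0.35 × 7.75 = 1.872 m³/s
w_4 = (24.1 − 9.2)/2 = 7.45 m; q_4 = 0.48 × 0.18 × 7.45 = 0.6437 m³/s
w_5 = (24.1 − 21.6)/2 = 1.25 m; q_5 = 0.32 × 0.11 × 1.25 = 0.04400 m³/s
Q = Σ qᵢ = 3.107 m³/s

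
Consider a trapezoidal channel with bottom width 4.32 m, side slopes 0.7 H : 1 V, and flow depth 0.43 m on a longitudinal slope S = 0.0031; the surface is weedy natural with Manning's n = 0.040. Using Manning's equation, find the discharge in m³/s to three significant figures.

1.43 m³/s

A = (b + z·y)·y = (4.32 + 0.7×0.43)×0.43 = 1.987 m²
P = b + 2y√(1+z²) = 4.32 + 2×0.43×√(1+0.7²) = 5.370 m
R = A/P = 1.987/5.370 = 0.3700 m
Q = (1/n)·A·R^(2/3)·S^(1/2) = (1/0.040) × 1.987 × 0.3700^(2/3) × 0.0031^(1/2) = 1.426 m³/s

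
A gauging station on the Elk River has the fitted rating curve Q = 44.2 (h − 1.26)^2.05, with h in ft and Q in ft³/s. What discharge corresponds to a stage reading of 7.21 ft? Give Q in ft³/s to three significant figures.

1710 ft³/s

Q = 44.2 × (7.21 − 1.26)^2.05 = 44.2 × 5.95^2.05 = 1711 ft³/s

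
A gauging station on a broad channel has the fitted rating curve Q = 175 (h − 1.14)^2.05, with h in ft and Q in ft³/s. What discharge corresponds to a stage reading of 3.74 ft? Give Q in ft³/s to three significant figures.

1240 ft³/s

Q = 175 × (3.74 − 1.14)^2.05 = 175 × 2.6^2.05 = 1241 ft³/s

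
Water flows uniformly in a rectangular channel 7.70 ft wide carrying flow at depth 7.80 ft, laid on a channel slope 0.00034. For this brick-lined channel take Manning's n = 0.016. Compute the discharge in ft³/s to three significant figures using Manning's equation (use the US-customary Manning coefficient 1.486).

A = b·y = 7.70 × 7.80 = 60.06 ft²
P = b + 2y = 7.70 + 2×7.80 = 23.30 ft
R = A/P = 60.06/23.30 = 2.578 ft
Q = (1.486/n)·A·R^(2/3)·S^(1/2) = (1.486/0.016) × 60.06 × 2.578^(2/3) × 0.00034^(1/2) = 193.4 ft³/s

193 ft³/s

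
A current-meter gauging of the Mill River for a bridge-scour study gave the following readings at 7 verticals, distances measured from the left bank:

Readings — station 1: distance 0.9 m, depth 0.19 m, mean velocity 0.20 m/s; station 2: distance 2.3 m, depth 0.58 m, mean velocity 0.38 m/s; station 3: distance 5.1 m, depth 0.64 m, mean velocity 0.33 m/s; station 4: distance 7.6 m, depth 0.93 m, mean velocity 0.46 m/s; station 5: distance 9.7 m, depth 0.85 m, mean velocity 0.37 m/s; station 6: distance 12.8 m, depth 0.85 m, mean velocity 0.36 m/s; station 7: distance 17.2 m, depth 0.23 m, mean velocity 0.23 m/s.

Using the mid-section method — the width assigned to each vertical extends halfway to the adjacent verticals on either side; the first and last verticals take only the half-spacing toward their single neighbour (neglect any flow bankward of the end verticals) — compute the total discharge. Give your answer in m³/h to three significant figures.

w_1 = (2.3 − 0.9)/2 = 0.7 m; q_1 = 0.20 × 0.19 × 0.7 = 0.02660 m³/s
w_2 = (5.1 − 0.9)/2 = 2.1 m; q_2 = 0.38 × 0.58 × 2.1 = 0.4628 m³/s
w_3 = (7.6 − 2.3)/2 = 2.65 m; q_3 = 0.33 × 0.64 × 2.65 = 0.5597 m³/s
w_4 = (9.7 − 5.1)/2 = 2.3 m; q_4 = 0.46 × 0.93 × 2.3 = 0.9839 m³/s
w_5 = (12.8 − 7.6)/2 = 2.6 m; q_5 = 0.37 × 0.85 × 2.6 = 0.8177 m³/s
w_6 = (17.2 − 9.7)/2 = 3.75 m; q_6 = 0.36 × 0.85 × 3.75 = 1.148 m³/s
w_7 = (17.2 − 12.8)/2 = 2.2 m; q_7 = 0.23 × 0.23 × 2.2 = 0.1164 m³/s
Q = Σ qᵢ = 4.115 m³/s
= 4.115 × 3600 = 14810 m³/h

14800 m³/h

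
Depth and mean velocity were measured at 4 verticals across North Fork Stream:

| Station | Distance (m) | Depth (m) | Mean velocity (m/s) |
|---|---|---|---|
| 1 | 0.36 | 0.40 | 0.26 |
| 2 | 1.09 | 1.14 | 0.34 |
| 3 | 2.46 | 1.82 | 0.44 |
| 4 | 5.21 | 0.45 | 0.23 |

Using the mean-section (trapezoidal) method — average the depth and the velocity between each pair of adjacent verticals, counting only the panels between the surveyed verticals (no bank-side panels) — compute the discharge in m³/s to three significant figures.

Panel 1-2: Δb = 0.73 m, d̄ = (0.40+1.14)/2 = 0.77, v̄ = (0.26+0.34)/2 = 0.3 → q = 0.73×0.77×0.3 = 0.1686 m³/s
Panel 2-3: Δb = 1.37 m, d̄ = (1.14+1.82)/2 = 1.48, v̄ = (0.34+0.44)/2 = 0.39 → q = 1.37×1.48×0.39 = 0.7908 m³/s
Panel 3-4: Δb = 2.75 m, d̄ = (1.82+0.45)/2 = 1.135, v̄ = (0.44+0.23)/2 = 0.335 → q = 2.75×1.135×0.335 = 1.046 m³/s
Q = Σ q = 2.005 m³/s

2.01 m³/s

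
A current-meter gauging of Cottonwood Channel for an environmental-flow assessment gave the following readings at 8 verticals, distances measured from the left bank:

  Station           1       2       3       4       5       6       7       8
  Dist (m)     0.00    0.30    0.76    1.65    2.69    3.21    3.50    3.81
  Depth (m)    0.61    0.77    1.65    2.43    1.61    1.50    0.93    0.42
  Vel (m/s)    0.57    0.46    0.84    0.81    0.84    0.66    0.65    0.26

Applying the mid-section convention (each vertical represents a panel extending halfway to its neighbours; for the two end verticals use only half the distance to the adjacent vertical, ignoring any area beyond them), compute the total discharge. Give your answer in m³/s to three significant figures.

4.68 m³/s

w_1 = (0.30 − 0.00)/2 = 0.15 m; q_1 = 0.57 × 0.61 × 0.15 = 0.05216 m³/s
w_2 = (0.76 − 0.00)/2 = 0.38 m; q_2 = 0.46 × 0.77 × 0.38 = 0.1346 m³/s
w_3 = (1.65 − 0.30)/2 = 0.675 m; q_3 = 0.84 × 1.65 × 0.675 = 0.9356 m³/s
w_4 = (2.69 − 0.76)/2 = 0.965 m; q_4 = 0.81 × 2.43 × 0.965 = 1.899 m³/s
w_5 = (3.21 − 1.65)/2 = 0.78 m; q_5 = 0.84 × 1.61 × 0.78 = 1.055 m³/s
w_6 = (3.50 − 2.69)/2 = 0.405 m; q_6 = 0.66 × 1.50 × 0.405 = 0.4010 m³/s
w_7 = (3.81 − 3.21)/2 = 0.3 m; q_7 = 0.65 × 0.93 × 0.3 = 0.1814 m³/s
w_8 = (3.81 − 3.50)/2 = 0.155 m; q_8 = 0.26 × 0.42 × 0.155 = 0.01693 m³/s
Q = Σ qᵢ = 4.676 m³/s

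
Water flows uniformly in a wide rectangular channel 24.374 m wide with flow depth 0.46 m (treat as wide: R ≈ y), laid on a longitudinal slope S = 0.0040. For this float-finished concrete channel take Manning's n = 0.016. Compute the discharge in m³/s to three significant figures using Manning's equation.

A = b·y = 24.374 × 0.46 = 11.21 m²
Wide channel: R ≈ y = 0.46 m
Q = (1/n)·A·R^(2/3)·S^(1/2) = (1/0.016) × 11.21 × 0.4600^(2/3) × 0.0040^(1/2) = 26.41 m³/s

26.4 m³/s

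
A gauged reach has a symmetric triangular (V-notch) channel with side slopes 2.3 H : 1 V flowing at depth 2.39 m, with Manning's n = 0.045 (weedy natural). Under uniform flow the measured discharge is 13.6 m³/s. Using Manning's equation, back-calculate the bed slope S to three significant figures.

0.00192

A = z·y² = 2.3×2.39² = 13.14 m²
P = 2y√(1+z²) = 2×2.39×√(1+2.3²) = 11.99 m
R = A/P = 13.14/11.99 = 1.096 m
S = (Q·n / (1·A·R^(2/3)))² = (13.6×0.045 / (1×13.14×1.063))² = 0.001921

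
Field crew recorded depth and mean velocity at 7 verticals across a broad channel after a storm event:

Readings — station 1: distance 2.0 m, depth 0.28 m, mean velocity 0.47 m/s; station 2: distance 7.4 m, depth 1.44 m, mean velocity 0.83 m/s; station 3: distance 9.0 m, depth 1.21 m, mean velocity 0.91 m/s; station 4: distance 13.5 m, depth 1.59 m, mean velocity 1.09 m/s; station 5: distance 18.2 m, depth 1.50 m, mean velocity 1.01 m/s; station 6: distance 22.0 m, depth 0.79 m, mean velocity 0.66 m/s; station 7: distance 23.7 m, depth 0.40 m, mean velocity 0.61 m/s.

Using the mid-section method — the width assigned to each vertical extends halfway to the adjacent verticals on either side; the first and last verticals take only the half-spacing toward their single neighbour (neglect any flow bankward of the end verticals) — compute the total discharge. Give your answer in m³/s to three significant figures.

w_1 = (7.4 − 2.0)/2 = 2.7 m; q_1 = 0.47 × 0.28 × 2.7 = 0.3553 m³/s
w_2 = (9.0 − 2.0)/2 = 3.5 m; q_2 = 0.83 × 1.44 × 3.5 = 4.183 m³/s
w_3 = (13.5 − 7.4)/2 = 3.05 m; q_3 = 0.91 × 1.21 × 3.05 = 3.358 m³/s
w_4 = (18.2 − 9.0)/2 = 4.6 m; q_4 = 1.09 × 1.59 × 4.6 = 7.972 m³/s
w_5 = (22.0 − 13.5)/2 = 4.25 m; q_5 = 1.01 × 1.50 × 4.25 = 6.439 m³/s
w_6 = (23.7 − 18.2)/2 = 2.75 m; q_6 = 0.66 × 0.79 × 2.75 = 1.434 m³/s
w_7 = (23.7 − 22.0)/2 = 0.85 m; q_7 = 0.61 × 0.40 × 0.85 = 0.2074 m³/s
Q = Σ qᵢ = 23.95 m³/s

23.9 m³/s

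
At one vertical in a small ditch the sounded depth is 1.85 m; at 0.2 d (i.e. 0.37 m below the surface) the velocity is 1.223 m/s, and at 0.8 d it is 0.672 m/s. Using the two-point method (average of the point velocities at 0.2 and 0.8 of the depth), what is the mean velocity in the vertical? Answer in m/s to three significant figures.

v̄ = (1.223 + 0.672) / 2 = 0.9475 m/s

0.948 m/s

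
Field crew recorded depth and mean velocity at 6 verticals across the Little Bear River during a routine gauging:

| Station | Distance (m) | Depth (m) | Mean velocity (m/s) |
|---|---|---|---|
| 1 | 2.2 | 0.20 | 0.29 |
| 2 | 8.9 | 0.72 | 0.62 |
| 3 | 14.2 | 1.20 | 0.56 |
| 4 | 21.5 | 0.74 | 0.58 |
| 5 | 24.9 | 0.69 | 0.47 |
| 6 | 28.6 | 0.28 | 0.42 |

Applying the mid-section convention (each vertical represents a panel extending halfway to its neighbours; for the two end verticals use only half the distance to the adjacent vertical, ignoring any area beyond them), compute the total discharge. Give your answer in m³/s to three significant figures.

10.8 m³/s

w_1 = (8.9 − 2.2)/2 = 3.35 m; q_1 = 0.29 × 0.20 × 3.35 = 0.1943 m³/s
w_2 = (14.2 − 2.2)/2 = 6 m; q_2 = 0.62 × 0.72 × 6 = 2.678 m³/s
w_3 = (21.5 − 8.9)/2 = 6.3 m; q_3 = 0.56 × 1.20 × 6.3 = 4.234 m³/s
w_4 = (24.9 − 14.2)/2 = 5.35 m; q_4 = 0.58 × 0.74 × 5.35 = 2.296 m³/s
w_5 = (28.6 − 21.5)/2 = 3.55 m; q_5 = 0.47 × 0.69 × 3.55 = 1.151 m³/s
w_6 = (28.6 − 24.9)/2 = 1.85 m; q_6 = 0.42 × 0.28 × 1.85 = 0.2176 m³/s
Q = Σ qᵢ = 10.77 m³/s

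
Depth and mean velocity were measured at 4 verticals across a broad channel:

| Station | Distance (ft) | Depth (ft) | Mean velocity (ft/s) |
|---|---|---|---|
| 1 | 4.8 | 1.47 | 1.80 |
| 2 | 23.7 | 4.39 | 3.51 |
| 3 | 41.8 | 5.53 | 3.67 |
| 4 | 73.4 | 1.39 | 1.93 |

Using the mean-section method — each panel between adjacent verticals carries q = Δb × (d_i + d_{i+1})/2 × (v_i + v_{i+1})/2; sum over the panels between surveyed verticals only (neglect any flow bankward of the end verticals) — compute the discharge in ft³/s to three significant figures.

Panel 1-2: Δb = 18.9 ft, d̄ = (1.47+4.39)/2 = 2.93, v̄ = (1.80+3.51)/2 = 2.655 → q = 18.9×2.93×2.655 = 147.0 ft³/s
Panel 2-3: Δb = 18.1 ft, d̄ = (4.39+5.53)/2 = 4.96, v̄ = (3.51+3.67)/2 = 3.59 → q = 18.1×4.96×3.59 = 322.3 ft³/s
Panel 3-4: Δb = 31.6 ft, d̄ = (5.53+1.39)/2 = 3.46, v̄ = (3.67+1.93)/2 = 2.8 → q = 31.6×3.46×2.8 = 306.1 ft³/s
Q = Σ q = 775.5 ft³/s

775 ft³/s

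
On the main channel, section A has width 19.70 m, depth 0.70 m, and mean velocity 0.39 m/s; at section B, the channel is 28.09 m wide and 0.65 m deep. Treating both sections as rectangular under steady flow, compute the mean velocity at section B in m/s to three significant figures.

0.295 m/s

Q = A₁V₁ = (19.70×0.70) × 0.39 = 5.378 m³/s
A₂ = 28.09 × 0.65 = 18.26 m²
V₂ = Q/A₂ = 5.378/18.26 = 0.2946 m/s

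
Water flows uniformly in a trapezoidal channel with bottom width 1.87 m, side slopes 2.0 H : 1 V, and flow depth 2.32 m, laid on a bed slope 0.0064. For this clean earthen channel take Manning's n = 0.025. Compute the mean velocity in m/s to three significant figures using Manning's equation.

A = (b + z·y)·y = (1.87 + 2.0×2.32)×2.32 = 15.10 m²
P = b + 2y√(1+z²) = 1.87 + 2×2.32×√(1+2.0²) = 12.25 m
R = A/P = 15.10/12.25 = 1.233 m
Q = (1/n)·A·R^(2/3)·S^(1/2) = (1/0.025) × 15.10 × 1.233^(2/3) × 0.0064^(1/2) = 55.58 m³/s
V = Q/A = 55.58/15.10 = 3.680 m/s

3.68 m/s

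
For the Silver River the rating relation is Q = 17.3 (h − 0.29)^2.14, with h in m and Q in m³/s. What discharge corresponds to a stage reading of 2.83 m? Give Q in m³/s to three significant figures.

Q = 17.3 × (2.83 − 0.29)^2.14 = 17.3 × 2.54^2.14 = 127.2 m³/s

127 m³/s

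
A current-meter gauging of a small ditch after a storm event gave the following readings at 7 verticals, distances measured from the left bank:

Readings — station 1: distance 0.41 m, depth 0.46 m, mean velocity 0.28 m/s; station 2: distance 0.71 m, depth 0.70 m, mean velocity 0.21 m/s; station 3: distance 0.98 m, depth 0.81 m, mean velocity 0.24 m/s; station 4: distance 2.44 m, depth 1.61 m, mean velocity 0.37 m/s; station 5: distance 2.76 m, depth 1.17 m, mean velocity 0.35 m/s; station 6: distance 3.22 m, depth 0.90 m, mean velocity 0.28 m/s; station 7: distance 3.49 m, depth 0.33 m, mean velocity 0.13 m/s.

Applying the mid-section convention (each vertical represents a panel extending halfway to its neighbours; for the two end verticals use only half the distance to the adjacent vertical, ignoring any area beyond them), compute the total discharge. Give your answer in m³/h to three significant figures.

w_1 = (0.71 − 0.41)/2 = 0.15 m; q_1 = 0.28 × 0.46 × 0.15 = 0.01932 m³/s
w_2 = (0.98 − 0.41)/2 = 0.285 m; q_2 = 0.21 × 0.70 × 0.285 = 0.04190 m³/s
w_3 = (2.44 − 0.71)/2 = 0.865 m; q_3 = 0.24 × 0.81 × 0.865 = 0.1682 m³/s
w_4 = (2.76 − 0.98)/2 = 0.89 m; q_4 = 0.37 × 1.61 × 0.89 = 0.5302 m³/s
w_5 = (3.22 − 2.44)/2 = 0.39 m; q_5 = 0.35 × 1.17 × 0.39 = 0.1597 m³/s
w_6 = (3.49 − 2.76)/2 = 0.365 m; q_6 = 0.28 × 0.90 × 0.365 = 0.09198 m³/s
w_7 = (3.49 − 3.22)/2 = 0.135 m; q_7 = 0.13 × 0.33 × 0.135 = 0.005792 m³/s
Q = Σ qᵢ = 1.017 m³/s
= 1.017 × 3600 = 3661 m³/h

3660 m³/h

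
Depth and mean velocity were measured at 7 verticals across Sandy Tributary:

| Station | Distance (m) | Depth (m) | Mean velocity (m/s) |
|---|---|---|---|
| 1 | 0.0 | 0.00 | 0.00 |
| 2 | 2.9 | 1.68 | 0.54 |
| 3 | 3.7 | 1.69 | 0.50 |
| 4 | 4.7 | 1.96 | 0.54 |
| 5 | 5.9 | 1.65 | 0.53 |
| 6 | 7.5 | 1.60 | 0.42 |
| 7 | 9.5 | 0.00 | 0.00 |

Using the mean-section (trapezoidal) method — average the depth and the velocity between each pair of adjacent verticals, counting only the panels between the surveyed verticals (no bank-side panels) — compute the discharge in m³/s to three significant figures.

5.04 m³/s

Panel 1-2: Δb = 2.9 m, d̄ = (0.00+1.68)/2 = 0.84, v̄ = (0.00+0.54)/2 = 0.27 → q = 2.9×0.84×0.27 = 0.6577 m³/s
Panel 2-3: Δb = 0.8 m, d̄ = (1.68+1.69)/2 = 1.685, v̄ = (0.54+0.50)/2 = 0.52 → q = 0.8×1.685×0.52 = 0.7010 m³/s
Panel 3-4: Δb = 1 m, d̄ = (1.69+1.96)/2 = 1.825, v̄ = (0.50+0.54)/2 = 0.52 → q = 1×1.825×0.52 = 0.9490 m³/s
Panel 4-5: Δb = 1.2 m, d̄ = (1.96+1.65)/2 = 1.805, v̄ = (0.54+0.53)/2 = 0.535 → q = 1.2×1.805×0.535 = 1.159 m³/s
Panel 5-6: Δb = 1.6 m, d̄ = (1.65+1.60)/2 = 1.625, v̄ = (0.53+0.42)/2 = 0.475 → q = 1.6×1.625×0.475 = 1.235 m³/s
Panel 6-7: Δb = 2 m, d̄ = (1.60+0.00)/2 = 0.8, v̄ = (0.42+0.00)/2 = 0.21 → q = 2×0.8×0.21 = 0.3360 m³/s
Q = Σ q = 5.037 m³/s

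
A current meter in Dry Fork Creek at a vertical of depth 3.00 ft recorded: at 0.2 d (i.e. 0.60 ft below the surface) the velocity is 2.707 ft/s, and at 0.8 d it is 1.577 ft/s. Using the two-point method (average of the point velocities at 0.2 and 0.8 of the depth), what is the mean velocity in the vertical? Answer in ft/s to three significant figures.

2.14 ft/s

v̄ = (2.707 + 1.577) / 2 = 2.142 ft/s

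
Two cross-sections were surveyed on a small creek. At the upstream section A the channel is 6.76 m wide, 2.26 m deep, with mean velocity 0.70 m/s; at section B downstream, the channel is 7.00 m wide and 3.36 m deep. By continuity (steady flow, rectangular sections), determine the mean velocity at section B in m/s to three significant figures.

Q = A₁V₁ = (6.76×2.26) × 0.70 = 10.69 m³/s
A₂ = 7.00 × 3.36 = 23.52 m²
V₂ = Q/A₂ = 10.69/23.52 = 0.4547 m/s

0.455 m/s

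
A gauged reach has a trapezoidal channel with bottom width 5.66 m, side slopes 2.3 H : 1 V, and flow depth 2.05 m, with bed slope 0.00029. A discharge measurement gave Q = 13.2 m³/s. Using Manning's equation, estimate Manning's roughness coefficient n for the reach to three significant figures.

A = (b + z·y)·y = (5.66 + 2.3×2.05)×2.05 = 21.27 m²
P = b + 2y√(1+z²) = 5.66 + 2×2.05×√(1+2.3²) = 15.94 m
R = A/P = 21.27/15.94 = 1.334 m
n = (1/Q)·A·R^(2/3)·S^(1/2) = (1/13.2) × 21.27 × 1.212 × 0.01703 = 0.03325

0.0333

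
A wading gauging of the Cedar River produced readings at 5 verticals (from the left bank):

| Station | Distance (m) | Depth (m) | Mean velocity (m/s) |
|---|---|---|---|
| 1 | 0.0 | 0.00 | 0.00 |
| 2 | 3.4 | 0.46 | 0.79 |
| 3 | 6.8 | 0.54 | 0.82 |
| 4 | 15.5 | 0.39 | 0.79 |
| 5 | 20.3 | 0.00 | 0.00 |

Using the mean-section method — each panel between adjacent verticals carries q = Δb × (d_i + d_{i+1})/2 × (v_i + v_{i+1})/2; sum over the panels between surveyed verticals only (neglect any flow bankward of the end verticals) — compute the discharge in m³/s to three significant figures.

Panel 1-2: Δb = 3.4 m, d̄ = (0.00+0.46)/2 = 0.23, v̄ = (0.00+0.79)/2 = 0.395 → q = 3.4×0.23×0.395 = 0.3089 m³/s
Panel 2-3: Δb = 3.4 m, d̄ = (0.46+0.54)/2 = 0.5, v̄ = (0.79+0.82)/2 = 0.805 → q = 3.4×0.5×0.805 = 1.369 m³/s
Panel 3-4: Δb = 8.7 m, d̄ = (0.54+0.39)/2 = 0.465, v̄ = (0.82+0.79)/2 = 0.805 → q = 8.7×0.465×0.805 = 3.257 m³/s
Panel 4-5: Δb = 4.8 m, d̄ = (0.39+0.00)/2 = 0.195, v̄ = (0.79+0.00)/2 = 0.395 → q = 4.8×0.195×0.395 = 0.3697 m³/s
Q = Σ q = 5.304 m³/s

5.30 m³/s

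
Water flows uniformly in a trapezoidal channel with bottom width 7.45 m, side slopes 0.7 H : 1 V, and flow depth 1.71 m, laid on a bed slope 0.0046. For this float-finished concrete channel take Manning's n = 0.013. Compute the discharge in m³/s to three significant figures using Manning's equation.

A = (b + z·y)·y = (7.45 + 0.7×1.71)×1.71 = 14.79 m²
P = b + 2y√(1+z²) = 7.45 + 2×1.71×√(1+0.7²) = 11.62 m
R = A/P = 14.79/11.62 = 1.272 m
Q = (1/n)·A·R^(2/3)·S^(1/2) = (1/0.013) × 14.79 × 1.272^(2/3) × 0.0046^(1/2) = 90.56 m³/s

90.6 m³/s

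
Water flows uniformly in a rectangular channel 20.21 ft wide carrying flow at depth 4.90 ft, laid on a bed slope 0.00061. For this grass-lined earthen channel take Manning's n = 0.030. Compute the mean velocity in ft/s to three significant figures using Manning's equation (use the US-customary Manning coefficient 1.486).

2.71 ft/s

A = b·y = 20.21 × 4.90 = 99.03 ft²
P = b + 2y = 20.21 + 2×4.90 = 30.01 ft
R = A/P = 99.03/30.01 = 3.300 ft
Q = (1.486/n)·A·R^(2/3)·S^(1/2) = (1.486/0.030) × 99.03 × 3.300^(2/3) × 0.00061^(1/2) = 268.5 ft³/s
V = Q/A = 268.5/99.03 = 2.712 ft/s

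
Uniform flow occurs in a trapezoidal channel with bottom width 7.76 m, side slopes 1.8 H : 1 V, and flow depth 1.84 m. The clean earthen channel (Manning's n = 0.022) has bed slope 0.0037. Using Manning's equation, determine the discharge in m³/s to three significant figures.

68.1 m³/s

A = (b + z·y)·y = (7.76 + 1.8×1.84)×1.84 = 20.37 m²
P = b + 2y√(1+z²) = 7.76 + 2×1.84×√(1+1.8²) = 15.34 m
R = A/P = 20.37/15.34 = 1.328 m
Q = (1/n)·A·R^(2/3)·S^(1/2) = (1/0.022) × 20.37 × 1.328^(2/3) × 0.0037^(1/2) = 68.06 m³/s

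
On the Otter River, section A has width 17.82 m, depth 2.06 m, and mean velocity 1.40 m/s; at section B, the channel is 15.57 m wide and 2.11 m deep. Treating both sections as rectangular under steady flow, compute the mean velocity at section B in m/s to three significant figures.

Q = A₁V₁ = (17.82×2.06) × 1.40 = 51.39 m³/s
A₂ = 15.57 × 2.11 = 32.85 m²
V₂ = Q/A₂ = 51.39/32.85 = 1.564 m/s

1.56 m/s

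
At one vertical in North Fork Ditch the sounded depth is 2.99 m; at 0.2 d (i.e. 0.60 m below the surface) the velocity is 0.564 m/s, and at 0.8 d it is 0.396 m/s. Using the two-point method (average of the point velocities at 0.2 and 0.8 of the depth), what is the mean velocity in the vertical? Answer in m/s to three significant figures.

0.480 m/s

v̄ = (0.564 + 0.396) / 2 = 0.4800 m/s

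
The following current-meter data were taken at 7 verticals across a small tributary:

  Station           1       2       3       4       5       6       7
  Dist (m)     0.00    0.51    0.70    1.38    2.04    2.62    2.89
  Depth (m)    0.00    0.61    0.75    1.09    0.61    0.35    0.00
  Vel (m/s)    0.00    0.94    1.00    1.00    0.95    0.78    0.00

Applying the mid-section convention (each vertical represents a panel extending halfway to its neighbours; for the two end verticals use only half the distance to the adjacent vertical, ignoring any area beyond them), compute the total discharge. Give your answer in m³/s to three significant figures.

1.73 m³/s

w_2 = (0.70 − 0.00)/2 = 0.35 m; q_2 = 0.94 × 0.61 × 0.35 = 0.2007 m³/s
w_3 = (1.38 − 0.51)/2 = 0.435 m; q_3 = 1.00 × 0.75 × 0.435 = 0.3263 m³/s
w_4 = (2.04 − 0.70)/2 = 0.67 m; q_4 = 1.00 × 1.09 × 0.67 = 0.7303 m³/s
w_5 = (2.62 − 1.38)/2 = 0.62 m; q_5 = 0.95 × 0.61 × 0.62 = 0.3593 m³/s
w_6 = (2.89 − 2.04)/2 = 0.425 m; q_6 = 0.78 × 0.35 × 0.425 = 0.1160 m³/s
Stations 1, 7 contribute zero (depth or velocity is 0).
Q = Σ qᵢ = 1.733 m³/s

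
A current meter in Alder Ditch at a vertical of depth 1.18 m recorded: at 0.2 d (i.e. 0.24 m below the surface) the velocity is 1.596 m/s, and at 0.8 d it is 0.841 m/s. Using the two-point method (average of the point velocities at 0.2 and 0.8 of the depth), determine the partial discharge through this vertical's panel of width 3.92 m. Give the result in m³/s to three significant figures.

v̄ = (1.596 + 0.841) / 2 = 1.219 m/s
q = v̄ × d × w = 1.219 × 1.18 × 3.92 = 5.636 m³/s

5.64 m³/s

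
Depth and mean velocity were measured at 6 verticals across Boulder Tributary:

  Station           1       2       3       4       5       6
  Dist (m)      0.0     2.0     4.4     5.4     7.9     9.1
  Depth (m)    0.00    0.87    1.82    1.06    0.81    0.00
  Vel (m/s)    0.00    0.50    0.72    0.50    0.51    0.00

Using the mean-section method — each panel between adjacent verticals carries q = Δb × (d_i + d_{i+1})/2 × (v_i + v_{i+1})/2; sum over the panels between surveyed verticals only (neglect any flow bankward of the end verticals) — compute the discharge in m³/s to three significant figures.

4.37 m³/s

Panel 1-2: Δb = 2 m, d̄ = (0.00+0.87)/2 = 0.435, v̄ = (0.00+0.50)/2 = 0.25 → q = 2×0.435×0.25 = 0.2175 m³/s
Panel 2-3: Δb = 2.4 m, d̄ = (0.87+1.82)/2 = 1.345, v̄ = (0.50+0.72)/2 = 0.61 → q = 2.4×1.345×0.61 = 1.969 m³/s
Panel 3-4: Δb = 1 m, d̄ = (1.82+1.06)/2 = 1.44, v̄ = (0.72+0.50)/2 = 0.61 → q = 1×1.44×0.61 = 0.8784 m³/s
Panel 4-5: Δb = 2.5 m, d̄ = (1.06+0.81)/2 = 0.935, v̄ = (0.50+0.51)/2 = 0.505 → q = 2.5×0.935×0.505 = 1.180 m³/s
Panel 5-6: Δb = 1.2 m, d̄ = (0.81+0.00)/2 = 0.405, v̄ = (0.51+0.00)/2 = 0.255 → q = 1.2×0.405×0.255 = 0.1239 m³/s
Q = Σ q = 4.369 m³/s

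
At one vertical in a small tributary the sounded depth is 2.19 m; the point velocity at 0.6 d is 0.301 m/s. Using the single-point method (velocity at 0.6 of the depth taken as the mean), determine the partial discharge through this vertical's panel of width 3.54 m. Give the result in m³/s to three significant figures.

2.33 m³/s

v̄ = v₀.₆ = 0.301 m/s
q = v̄ × d × w = 0.3010 × 2.19 × 3.54 = 2.334 m³/s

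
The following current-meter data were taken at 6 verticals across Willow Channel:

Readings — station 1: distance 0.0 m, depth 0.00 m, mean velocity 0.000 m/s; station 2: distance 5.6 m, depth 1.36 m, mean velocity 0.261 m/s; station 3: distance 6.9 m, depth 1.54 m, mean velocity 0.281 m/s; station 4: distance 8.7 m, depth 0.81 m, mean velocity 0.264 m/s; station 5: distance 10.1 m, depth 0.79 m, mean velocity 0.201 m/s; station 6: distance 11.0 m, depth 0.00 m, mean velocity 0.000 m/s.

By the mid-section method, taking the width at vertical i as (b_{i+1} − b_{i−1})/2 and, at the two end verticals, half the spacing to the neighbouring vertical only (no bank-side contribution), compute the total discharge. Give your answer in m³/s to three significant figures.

w_2 = (6.9 − 0.0)/2 = 3.45 m; q_2 = 0.261 × 1.36 × 3.45 = 1.225 m³/s
w_3 = (8.7 − 5.6)/2 = 1.55 m; q_3 = 0.281 × 1.54 × 1.55 = 0.6707 m³/s
w_4 = (10.1 − 6.9)/2 = 1.6 m; q_4 = 0.264 × 0.81 × 1.6 = 0.3421 m³/s
w_5 = (11.0 − 8.7)/2 = 1.15 m; q_5 = 0.201 × 0.79 × 1.15 = 0.1826 m³/s
Stations 1, 6 contribute zero (depth or velocity is 0).
Q = Σ qᵢ = 2.420 m³/s

2.42 m³/s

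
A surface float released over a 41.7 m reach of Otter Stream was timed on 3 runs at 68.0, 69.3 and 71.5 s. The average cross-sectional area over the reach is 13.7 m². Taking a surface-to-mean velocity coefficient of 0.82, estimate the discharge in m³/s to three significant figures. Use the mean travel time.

t̄ = (68.0 + 69.3 + 71.5) / 3 = 69.6 s
v_surface = L / t̄ = 41.7 / 69.6 = 0.5991 m/s
v_mean = 0.82 × 0.5991 = 0.4913 m/s
Q = A × v_mean = 13.7 × 0.4913 = 6.731 m³/s

6.73 m³/s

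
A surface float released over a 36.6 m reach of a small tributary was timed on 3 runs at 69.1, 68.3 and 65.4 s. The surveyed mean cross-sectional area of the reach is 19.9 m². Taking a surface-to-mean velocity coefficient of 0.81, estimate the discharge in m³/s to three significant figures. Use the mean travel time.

8.73 m³/s

t̄ = (69.1 + 68.3 + 65.4) / 3 = 67.6 s
v_surface = L / t̄ = 36.6 / 67.6 = 0.5414 m/s
v_mean = 0.81 × 0.5414 = 0.4386 m/s
Q = A × v_mean = 19.9 × 0.4386 = 8.727 m³/s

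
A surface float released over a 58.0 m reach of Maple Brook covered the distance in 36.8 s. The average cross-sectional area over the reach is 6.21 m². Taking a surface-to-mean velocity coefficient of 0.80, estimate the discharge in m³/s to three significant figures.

v_surface = L / t̄ = 58.0 / 36.8 = 1.576 m/s
v_mean = 0.80 × 1.576 = 1.261 m/s
Q = A × v_mean = 6.21 × 1.261 = 7.830 m³/s

7.83 m³/s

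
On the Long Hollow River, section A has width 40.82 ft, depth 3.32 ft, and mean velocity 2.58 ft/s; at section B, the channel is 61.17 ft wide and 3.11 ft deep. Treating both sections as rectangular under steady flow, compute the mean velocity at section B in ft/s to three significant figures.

1.84 ft/s

Q = A₁V₁ = (40.82×3.32) × 2.58 = 349.6 ft³/s
A₂ = 61.17 × 3.11 = 190.2 ft²
V₂ = Q/A₂ = 349.6/190.2 = 1.838 ft/s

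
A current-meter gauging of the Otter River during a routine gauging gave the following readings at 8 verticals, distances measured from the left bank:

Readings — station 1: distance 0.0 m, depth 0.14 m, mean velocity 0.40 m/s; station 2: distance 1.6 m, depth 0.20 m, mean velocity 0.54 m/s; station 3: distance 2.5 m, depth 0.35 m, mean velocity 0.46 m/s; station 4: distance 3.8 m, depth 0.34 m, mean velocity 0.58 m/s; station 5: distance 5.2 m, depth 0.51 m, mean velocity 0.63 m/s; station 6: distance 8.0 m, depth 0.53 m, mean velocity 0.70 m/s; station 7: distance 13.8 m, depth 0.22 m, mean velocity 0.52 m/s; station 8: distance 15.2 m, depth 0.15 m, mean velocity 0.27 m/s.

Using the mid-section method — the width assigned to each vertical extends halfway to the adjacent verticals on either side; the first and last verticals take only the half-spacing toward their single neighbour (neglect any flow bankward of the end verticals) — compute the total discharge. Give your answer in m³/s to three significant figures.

w_1 = (1.6 − 0.0)/2 = 0.8 m; q_1 = 0.40 × 0.14 × 0.8 = 0.04480 m³/s
w_2 = (2.5 − 0.0)/2 = 1.25 m; q_2 = 0.54 × 0.20 × 1.25 = 0.1350 m³/s
w_3 = (3.8 − 1.6)/2 = 1.1 m; q_3 = 0.46 × 0.35 × 1.1 = 0.1771 m³/s
w_4 = (5.2 − 2.5)/2 = 1.35 m; q_4 = 0.58 × 0.34 × 1.35 = 0.2662 m³/s
w_5 = (8.0 − 3.8)/2 = 2.1 m; q_5 = 0.63 × 0.51 × 2.1 = 0.6747 m³/s
w_6 = (13.8 − 5.2)/2 = 4.3 m; q_6 = 0.70 × 0.53 × 4.3 = 1.595 m³/s
w_7 = (15.2 − 8.0)/2 = 3.6 m; q_7 = 0.52 × 0.22 × 3.6 = 0.4118 m³/s
w_8 = (15.2 − 13.8)/2 = 0.7 m; q_8 = 0.27 × 0.15 × 0.7 = 0.02835 m³/s
Q = Σ qᵢ = 3.333 m³/s

3.33 m³/s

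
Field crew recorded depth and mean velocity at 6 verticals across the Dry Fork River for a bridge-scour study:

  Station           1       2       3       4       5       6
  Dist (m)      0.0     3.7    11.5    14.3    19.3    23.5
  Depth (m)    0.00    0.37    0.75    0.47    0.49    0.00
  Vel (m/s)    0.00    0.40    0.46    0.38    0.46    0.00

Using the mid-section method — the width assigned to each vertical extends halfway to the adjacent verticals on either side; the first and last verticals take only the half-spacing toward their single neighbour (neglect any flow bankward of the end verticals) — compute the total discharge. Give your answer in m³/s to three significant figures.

4.41 m³/s

w_2 = (11.5 − 0.0)/2 = 5.75 m; q_2 = 0.40 × 0.37 × 5.75 = 0.8510 m³/s
w_3 = (14.3 − 3.7)/2 = 5.3 m; q_3 = 0.46 × 0.75 × 5.3 = 1.829 m³/s
w_4 = (19.3 − 11.5)/2 = 3.9 m; q_4 = 0.38 × 0.47 × 3.9 = 0.6965 m³/s
w_5 = (23.5 − 14.3)/2 = 4.6 m; q_5 = 0.46 × 0.49 × 4.6 = 1.037 m³/s
Stations 1, 6 contribute zero (depth or velocity is 0).
Q = Σ qᵢ = 4.413 m³/s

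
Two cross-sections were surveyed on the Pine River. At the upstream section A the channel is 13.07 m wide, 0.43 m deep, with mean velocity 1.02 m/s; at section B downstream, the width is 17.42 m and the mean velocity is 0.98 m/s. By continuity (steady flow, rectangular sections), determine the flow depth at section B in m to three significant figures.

0.336 m

Q = A₁V₁ = (13.07×0.43) × 1.02 = 5.733 m³/s
d₂ = Q/(b₂ V₂) = 5.733/(17.42×0.98) = 0.3358 m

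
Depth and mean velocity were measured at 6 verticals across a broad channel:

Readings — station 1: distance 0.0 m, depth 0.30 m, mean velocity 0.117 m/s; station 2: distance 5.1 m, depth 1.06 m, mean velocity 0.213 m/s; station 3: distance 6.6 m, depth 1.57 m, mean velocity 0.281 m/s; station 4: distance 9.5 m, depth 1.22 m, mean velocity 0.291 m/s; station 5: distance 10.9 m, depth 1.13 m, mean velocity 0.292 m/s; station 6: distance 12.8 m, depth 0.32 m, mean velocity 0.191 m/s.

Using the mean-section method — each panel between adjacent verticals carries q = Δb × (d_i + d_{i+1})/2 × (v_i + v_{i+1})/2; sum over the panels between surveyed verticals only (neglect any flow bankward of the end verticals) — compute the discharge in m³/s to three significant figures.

3.03 m³/s

Panel 1-2: Δb = 5.1 m, d̄ = (0.30+1.06)/2 = 0.68, v̄ = (0.117+0.213)/2 = 0.165 → q = 5.1×0.68×0.165 = 0.5722 m³/s
Panel 2-3: Δb = 1.5 m, d̄ = (1.06+1.57)/2 = 1.315, v̄ = (0.213+0.281)/2 = 0.247 → q = 1.5×1.315×0.247 = 0.4872 m³/s
Panel 3-4: Δb = 2.9 m, d̄ = (1.57+1.22)/2 = 1.395, v̄ = (0.281+0.291)/2 = 0.286 → q = 2.9×1.395×0.286 = 1.157 m³/s
Panel 4-5: Δb = 1.4 m, d̄ = (1.22+1.13)/2 = 1.175, v̄ = (0.291+0.292)/2 = 0.2915 → q = 1.4×1.175×0.2915 = 0.4795 m³/s
Panel 5-6: Δb = 1.9 m, d̄ = (1.13+0.32)/2 = 0.725, v̄ = (0.292+0.191)/2 = 0.2415 → q = 1.9×0.725×0.2415 = 0.3327 m³/s
Q = Σ q = 3.029 m³/s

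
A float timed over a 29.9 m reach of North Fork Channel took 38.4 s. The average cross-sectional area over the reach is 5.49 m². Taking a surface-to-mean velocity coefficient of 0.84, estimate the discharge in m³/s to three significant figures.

v_surface = L / t̄ = 29.9 / 38.4 = 0.7786 m/s
v_mean = 0.84 × 0.7786 = 0.6541 m/s
Q = A × v_mean = 5.49 × 0.6541 = 3.591 m³/s

3.59 m³/s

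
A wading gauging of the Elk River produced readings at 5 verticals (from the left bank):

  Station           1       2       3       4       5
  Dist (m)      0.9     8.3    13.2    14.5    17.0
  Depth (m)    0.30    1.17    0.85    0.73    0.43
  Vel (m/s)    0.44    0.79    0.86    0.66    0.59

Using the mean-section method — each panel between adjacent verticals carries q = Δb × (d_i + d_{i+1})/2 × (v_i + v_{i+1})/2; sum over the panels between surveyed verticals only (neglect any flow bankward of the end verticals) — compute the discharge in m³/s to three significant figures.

Panel 1-2: Δb = 7.4 m, d̄ = (0.30+1.17)/2 = 0.735, v̄ = (0.44+0.79)/2 = 0.615 → q = 7.4×0.735×0.615 = 3.345 m³/s
Panel 2-3: Δb = 4.9 m, d̄ = (1.17+0.85)/2 = 1.01, v̄ = (0.79+0.86)/2 = 0.825 → q = 4.9×1.01×0.825 = 4.083 m³/s
Panel 3-4: Δb = 1.3 m, d̄ = (0.85+0.73)/2 = 0.79, v̄ = (0.86+0.66)/2 = 0.76 → q = 1.3×0.79×0.76 = 0.7805 m³/s
Panel 4-5: Δb = 2.5 m, d̄ = (0.73+0.43)/2 = 0.58, v̄ = (0.66+0.59)/2 = 0.625 → q = 2.5×0.58×0.625 = 0.9063 m³/s
Q = Σ q = 9.115 m³/s

9.11 m³/s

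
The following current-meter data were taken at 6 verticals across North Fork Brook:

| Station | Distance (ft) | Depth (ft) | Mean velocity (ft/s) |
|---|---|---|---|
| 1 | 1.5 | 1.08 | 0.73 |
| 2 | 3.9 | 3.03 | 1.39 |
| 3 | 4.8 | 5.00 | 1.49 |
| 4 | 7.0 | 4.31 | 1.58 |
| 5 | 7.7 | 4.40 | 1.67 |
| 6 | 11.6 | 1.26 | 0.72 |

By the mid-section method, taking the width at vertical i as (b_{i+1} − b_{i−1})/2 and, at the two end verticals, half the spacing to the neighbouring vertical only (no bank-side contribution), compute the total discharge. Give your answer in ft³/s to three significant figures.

w_1 = (3.9 − 1.5)/2 = 1.2 ft; q_1 = 0.73 × 1.08 × 1.2 = 0.9461 ft³/s
w_2 = (4.8 − 1.5)/2 = 1.65 ft; q_2 = 1.39 × 3.03 × 1.65 = 6.949 ft³/s
w_3 = (7.0 − 3.9)/2 = 1.55 ft; q_3 = 1.49 × 5.00 × 1.55 = 11.55 ft³/s
w_4 = (7.7 − 4.8)/2 = 1.45 ft; q_4 = 1.58 × 4.31 × 1.45 = 9.874 ft³/s
w_5 = (11.6 − 7.0)/2 = 2.3 ft; q_5 = 1.67 × 4.40 × 2.3 = 16.90 ft³/s
w_6 = (11.6 − 7.7)/2 = 1.95 ft; q_6 = 0.72 × 1.26 × 1.95 = 1.769 ft³/s
Q = Σ qᵢ = 47.99 ft³/s

48.0 ft³/s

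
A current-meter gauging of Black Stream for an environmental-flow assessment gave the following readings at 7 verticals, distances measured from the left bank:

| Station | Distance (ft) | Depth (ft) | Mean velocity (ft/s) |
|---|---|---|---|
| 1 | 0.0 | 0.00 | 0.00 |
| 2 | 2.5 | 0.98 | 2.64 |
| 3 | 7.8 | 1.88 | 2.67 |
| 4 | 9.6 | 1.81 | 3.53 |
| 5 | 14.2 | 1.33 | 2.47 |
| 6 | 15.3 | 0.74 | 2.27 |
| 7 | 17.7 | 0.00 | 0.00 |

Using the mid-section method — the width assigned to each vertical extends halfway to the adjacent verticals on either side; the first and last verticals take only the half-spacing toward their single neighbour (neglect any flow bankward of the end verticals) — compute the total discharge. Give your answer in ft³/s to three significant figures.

w_2 = (7.8 − 0.0)/2 = 3.9 ft; q_2 = 2.64 × 0.98 × 3.9 = 10.09 ft³/s
w_3 = (9.6 − 2.5)/2 = 3.55 ft; q_3 = 2.67 × 1.88 × 3.55 = 17.82 ft³/s
w_4 = (14.2 − 7.8)/2 = 3.2 ft; q_4 = 3.53 × 1.81 × 3.2 = 20.45 ft³/s
w_5 = (15.3 − 9.6)/2 = 2.85 ft; q_5 = 2.47 × 1.33 × 2.85 = 9.363 ft³/s
w_6 = (17.7 − 14.2)/2 = 1.75 ft; q_6 = 2.27 × 0.74 × 1.75 = 2.940 ft³/s
Stations 1, 7 contribute zero (depth or velocity is 0).
Q = Σ qᵢ = 60.66 ft³/s

60.7 ft³/s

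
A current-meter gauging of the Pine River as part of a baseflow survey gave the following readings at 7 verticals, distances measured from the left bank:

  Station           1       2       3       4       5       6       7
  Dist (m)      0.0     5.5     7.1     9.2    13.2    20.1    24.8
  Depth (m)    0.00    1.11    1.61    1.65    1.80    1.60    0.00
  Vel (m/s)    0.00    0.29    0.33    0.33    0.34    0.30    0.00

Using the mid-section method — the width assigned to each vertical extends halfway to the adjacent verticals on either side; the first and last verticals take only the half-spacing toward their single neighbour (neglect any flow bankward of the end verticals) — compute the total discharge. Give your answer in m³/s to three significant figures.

9.91 m³/s

w_2 = (7.1 − 0.0)/2 = 3.55 m; q_2 = 0.29 × 1.11 × 3.55 = 1.143 m³/s
w_3 = (9.2 − 5.5)/2 = 1.85 m; q_3 = 0.33 × 1.61 × 1.85 = 0.9829 m³/s
w_4 = (13.2 − 7.1)/2 = 3.05 m; q_4 = 0.33 × 1.65 × 3.05 = 1.661 m³/s
w_5 = (20.1 − 9.2)/2 = 5.45 m; q_5 = 0.34 × 1.80 × 5.45 = 3.335 m³/s
w_6 = (24.8 − 13.2)/2 = 5.8 m; q_6 = 0.30 × 1.60 × 5.8 = 2.784 m³/s
Stations 1, 7 contribute zero (depth or velocity is 0).
Q = Σ qᵢ = 9.906 m³/s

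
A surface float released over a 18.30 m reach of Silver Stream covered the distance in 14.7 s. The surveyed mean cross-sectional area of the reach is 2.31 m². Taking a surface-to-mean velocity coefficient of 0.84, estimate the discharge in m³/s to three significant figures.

2.42 m³/s

v_surface = L / t̄ = 18.30 / 14.7 = 1.245 m/s
v_mean = 0.84 × 1.245 = 1.046 m/s
Q = A × v_mean = 2.31 × 1.046 = 2.416 m³/s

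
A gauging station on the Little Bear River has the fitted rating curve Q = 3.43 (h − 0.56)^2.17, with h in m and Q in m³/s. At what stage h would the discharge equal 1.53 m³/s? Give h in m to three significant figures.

h − h₀ = (Q/C)^(1/b) = (1.53/3.43)^(1/2.17) = 0.6893 m
h = 0.56 + 0.6893 = 1.249 m

1.25 m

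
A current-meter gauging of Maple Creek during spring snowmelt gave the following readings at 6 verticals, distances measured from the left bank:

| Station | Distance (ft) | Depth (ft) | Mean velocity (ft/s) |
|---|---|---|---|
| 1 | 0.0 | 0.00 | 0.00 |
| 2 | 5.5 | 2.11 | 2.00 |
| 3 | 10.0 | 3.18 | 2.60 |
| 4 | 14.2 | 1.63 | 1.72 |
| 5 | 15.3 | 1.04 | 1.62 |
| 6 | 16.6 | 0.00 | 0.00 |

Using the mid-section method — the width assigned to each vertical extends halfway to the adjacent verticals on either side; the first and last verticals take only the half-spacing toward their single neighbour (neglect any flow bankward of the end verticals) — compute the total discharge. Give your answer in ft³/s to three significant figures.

w_2 = (10.0 − 0.0)/2 = 5 ft; q_2 = 2.00 × 2.11 × 5 = 21.10 ft³/s
w_3 = (14.2 − 5.5)/2 = 4.35 ft; q_3 = 2.60 × 3.18 × 4.35 = 35.97 ft³/s
w_4 = (15.3 − 10.0)/2 = 2.65 ft; q_4 = 1.72 × 1.63 × 2.65 = 7.430 ft³/s
w_5 = (16.6 − 14.2)/2 = 1.2 ft; q_5 = 1.62 × 1.04 × 1.2 = 2.022 ft³/s
Stations 1, 6 contribute zero (depth or velocity is 0).
Q = Σ qᵢ = 66.52 ft³/s

66.5 ft³/s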